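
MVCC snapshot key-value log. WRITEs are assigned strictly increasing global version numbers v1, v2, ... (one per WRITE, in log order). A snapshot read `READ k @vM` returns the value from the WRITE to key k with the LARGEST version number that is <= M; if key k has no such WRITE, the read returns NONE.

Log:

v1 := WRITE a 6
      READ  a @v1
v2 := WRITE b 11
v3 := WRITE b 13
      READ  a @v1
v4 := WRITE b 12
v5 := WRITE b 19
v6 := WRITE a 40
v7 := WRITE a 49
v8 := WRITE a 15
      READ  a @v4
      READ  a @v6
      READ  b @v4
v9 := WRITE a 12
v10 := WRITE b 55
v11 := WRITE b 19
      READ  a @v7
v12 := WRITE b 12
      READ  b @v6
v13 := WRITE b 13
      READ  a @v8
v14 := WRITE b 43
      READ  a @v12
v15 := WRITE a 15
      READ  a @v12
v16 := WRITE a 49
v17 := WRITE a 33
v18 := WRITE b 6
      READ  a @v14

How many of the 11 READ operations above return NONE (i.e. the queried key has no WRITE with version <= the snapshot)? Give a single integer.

v1: WRITE a=6  (a history now [(1, 6)])
READ a @v1: history=[(1, 6)] -> pick v1 -> 6
v2: WRITE b=11  (b history now [(2, 11)])
v3: WRITE b=13  (b history now [(2, 11), (3, 13)])
READ a @v1: history=[(1, 6)] -> pick v1 -> 6
v4: WRITE b=12  (b history now [(2, 11), (3, 13), (4, 12)])
v5: WRITE b=19  (b history now [(2, 11), (3, 13), (4, 12), (5, 19)])
v6: WRITE a=40  (a history now [(1, 6), (6, 40)])
v7: WRITE a=49  (a history now [(1, 6), (6, 40), (7, 49)])
v8: WRITE a=15  (a history now [(1, 6), (6, 40), (7, 49), (8, 15)])
READ a @v4: history=[(1, 6), (6, 40), (7, 49), (8, 15)] -> pick v1 -> 6
READ a @v6: history=[(1, 6), (6, 40), (7, 49), (8, 15)] -> pick v6 -> 40
READ b @v4: history=[(2, 11), (3, 13), (4, 12), (5, 19)] -> pick v4 -> 12
v9: WRITE a=12  (a history now [(1, 6), (6, 40), (7, 49), (8, 15), (9, 12)])
v10: WRITE b=55  (b history now [(2, 11), (3, 13), (4, 12), (5, 19), (10, 55)])
v11: WRITE b=19  (b history now [(2, 11), (3, 13), (4, 12), (5, 19), (10, 55), (11, 19)])
READ a @v7: history=[(1, 6), (6, 40), (7, 49), (8, 15), (9, 12)] -> pick v7 -> 49
v12: WRITE b=12  (b history now [(2, 11), (3, 13), (4, 12), (5, 19), (10, 55), (11, 19), (12, 12)])
READ b @v6: history=[(2, 11), (3, 13), (4, 12), (5, 19), (10, 55), (11, 19), (12, 12)] -> pick v5 -> 19
v13: WRITE b=13  (b history now [(2, 11), (3, 13), (4, 12), (5, 19), (10, 55), (11, 19), (12, 12), (13, 13)])
READ a @v8: history=[(1, 6), (6, 40), (7, 49), (8, 15), (9, 12)] -> pick v8 -> 15
v14: WRITE b=43  (b history now [(2, 11), (3, 13), (4, 12), (5, 19), (10, 55), (11, 19), (12, 12), (13, 13), (14, 43)])
READ a @v12: history=[(1, 6), (6, 40), (7, 49), (8, 15), (9, 12)] -> pick v9 -> 12
v15: WRITE a=15  (a history now [(1, 6), (6, 40), (7, 49), (8, 15), (9, 12), (15, 15)])
READ a @v12: history=[(1, 6), (6, 40), (7, 49), (8, 15), (9, 12), (15, 15)] -> pick v9 -> 12
v16: WRITE a=49  (a history now [(1, 6), (6, 40), (7, 49), (8, 15), (9, 12), (15, 15), (16, 49)])
v17: WRITE a=33  (a history now [(1, 6), (6, 40), (7, 49), (8, 15), (9, 12), (15, 15), (16, 49), (17, 33)])
v18: WRITE b=6  (b history now [(2, 11), (3, 13), (4, 12), (5, 19), (10, 55), (11, 19), (12, 12), (13, 13), (14, 43), (18, 6)])
READ a @v14: history=[(1, 6), (6, 40), (7, 49), (8, 15), (9, 12), (15, 15), (16, 49), (17, 33)] -> pick v9 -> 12
Read results in order: ['6', '6', '6', '40', '12', '49', '19', '15', '12', '12', '12']
NONE count = 0

Answer: 0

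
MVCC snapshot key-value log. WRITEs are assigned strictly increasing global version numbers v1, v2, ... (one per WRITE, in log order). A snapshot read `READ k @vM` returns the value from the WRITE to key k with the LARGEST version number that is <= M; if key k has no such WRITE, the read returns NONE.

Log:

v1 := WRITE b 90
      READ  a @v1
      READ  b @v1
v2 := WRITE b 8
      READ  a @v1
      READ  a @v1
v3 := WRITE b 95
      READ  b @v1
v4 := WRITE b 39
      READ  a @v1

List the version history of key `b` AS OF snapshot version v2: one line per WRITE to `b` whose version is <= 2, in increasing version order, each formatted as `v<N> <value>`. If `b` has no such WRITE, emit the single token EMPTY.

Scan writes for key=b with version <= 2:
  v1 WRITE b 90 -> keep
  v2 WRITE b 8 -> keep
  v3 WRITE b 95 -> drop (> snap)
  v4 WRITE b 39 -> drop (> snap)
Collected: [(1, 90), (2, 8)]

Answer: v1 90
v2 8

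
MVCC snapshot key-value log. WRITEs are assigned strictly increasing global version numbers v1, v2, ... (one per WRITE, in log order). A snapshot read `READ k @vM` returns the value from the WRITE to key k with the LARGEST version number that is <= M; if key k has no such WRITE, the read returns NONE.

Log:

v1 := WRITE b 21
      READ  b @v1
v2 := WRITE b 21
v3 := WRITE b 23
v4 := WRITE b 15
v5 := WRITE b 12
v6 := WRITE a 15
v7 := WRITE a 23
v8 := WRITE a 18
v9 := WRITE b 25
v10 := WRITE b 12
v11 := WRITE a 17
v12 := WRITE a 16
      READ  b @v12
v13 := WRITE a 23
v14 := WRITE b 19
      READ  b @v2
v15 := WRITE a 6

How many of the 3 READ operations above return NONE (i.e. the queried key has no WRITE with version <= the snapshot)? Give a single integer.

Answer: 0

Derivation:
v1: WRITE b=21  (b history now [(1, 21)])
READ b @v1: history=[(1, 21)] -> pick v1 -> 21
v2: WRITE b=21  (b history now [(1, 21), (2, 21)])
v3: WRITE b=23  (b history now [(1, 21), (2, 21), (3, 23)])
v4: WRITE b=15  (b history now [(1, 21), (2, 21), (3, 23), (4, 15)])
v5: WRITE b=12  (b history now [(1, 21), (2, 21), (3, 23), (4, 15), (5, 12)])
v6: WRITE a=15  (a history now [(6, 15)])
v7: WRITE a=23  (a history now [(6, 15), (7, 23)])
v8: WRITE a=18  (a history now [(6, 15), (7, 23), (8, 18)])
v9: WRITE b=25  (b history now [(1, 21), (2, 21), (3, 23), (4, 15), (5, 12), (9, 25)])
v10: WRITE b=12  (b history now [(1, 21), (2, 21), (3, 23), (4, 15), (5, 12), (9, 25), (10, 12)])
v11: WRITE a=17  (a history now [(6, 15), (7, 23), (8, 18), (11, 17)])
v12: WRITE a=16  (a history now [(6, 15), (7, 23), (8, 18), (11, 17), (12, 16)])
READ b @v12: history=[(1, 21), (2, 21), (3, 23), (4, 15), (5, 12), (9, 25), (10, 12)] -> pick v10 -> 12
v13: WRITE a=23  (a history now [(6, 15), (7, 23), (8, 18), (11, 17), (12, 16), (13, 23)])
v14: WRITE b=19  (b history now [(1, 21), (2, 21), (3, 23), (4, 15), (5, 12), (9, 25), (10, 12), (14, 19)])
READ b @v2: history=[(1, 21), (2, 21), (3, 23), (4, 15), (5, 12), (9, 25), (10, 12), (14, 19)] -> pick v2 -> 21
v15: WRITE a=6  (a history now [(6, 15), (7, 23), (8, 18), (11, 17), (12, 16), (13, 23), (15, 6)])
Read results in order: ['21', '12', '21']
NONE count = 0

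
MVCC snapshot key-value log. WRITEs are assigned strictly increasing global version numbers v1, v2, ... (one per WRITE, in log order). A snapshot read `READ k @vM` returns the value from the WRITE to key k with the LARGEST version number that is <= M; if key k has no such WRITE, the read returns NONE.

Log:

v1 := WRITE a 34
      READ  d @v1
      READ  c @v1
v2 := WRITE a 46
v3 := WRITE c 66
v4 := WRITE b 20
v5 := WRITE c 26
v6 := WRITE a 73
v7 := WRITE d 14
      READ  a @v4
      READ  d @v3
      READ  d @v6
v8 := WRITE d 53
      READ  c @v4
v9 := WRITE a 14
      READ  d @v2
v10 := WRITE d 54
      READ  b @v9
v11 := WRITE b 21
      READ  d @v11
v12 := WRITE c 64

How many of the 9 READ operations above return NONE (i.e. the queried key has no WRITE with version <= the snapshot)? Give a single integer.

Answer: 5

Derivation:
v1: WRITE a=34  (a history now [(1, 34)])
READ d @v1: history=[] -> no version <= 1 -> NONE
READ c @v1: history=[] -> no version <= 1 -> NONE
v2: WRITE a=46  (a history now [(1, 34), (2, 46)])
v3: WRITE c=66  (c history now [(3, 66)])
v4: WRITE b=20  (b history now [(4, 20)])
v5: WRITE c=26  (c history now [(3, 66), (5, 26)])
v6: WRITE a=73  (a history now [(1, 34), (2, 46), (6, 73)])
v7: WRITE d=14  (d history now [(7, 14)])
READ a @v4: history=[(1, 34), (2, 46), (6, 73)] -> pick v2 -> 46
READ d @v3: history=[(7, 14)] -> no version <= 3 -> NONE
READ d @v6: history=[(7, 14)] -> no version <= 6 -> NONE
v8: WRITE d=53  (d history now [(7, 14), (8, 53)])
READ c @v4: history=[(3, 66), (5, 26)] -> pick v3 -> 66
v9: WRITE a=14  (a history now [(1, 34), (2, 46), (6, 73), (9, 14)])
READ d @v2: history=[(7, 14), (8, 53)] -> no version <= 2 -> NONE
v10: WRITE d=54  (d history now [(7, 14), (8, 53), (10, 54)])
READ b @v9: history=[(4, 20)] -> pick v4 -> 20
v11: WRITE b=21  (b history now [(4, 20), (11, 21)])
READ d @v11: history=[(7, 14), (8, 53), (10, 54)] -> pick v10 -> 54
v12: WRITE c=64  (c history now [(3, 66), (5, 26), (12, 64)])
Read results in order: ['NONE', 'NONE', '46', 'NONE', 'NONE', '66', 'NONE', '20', '54']
NONE count = 5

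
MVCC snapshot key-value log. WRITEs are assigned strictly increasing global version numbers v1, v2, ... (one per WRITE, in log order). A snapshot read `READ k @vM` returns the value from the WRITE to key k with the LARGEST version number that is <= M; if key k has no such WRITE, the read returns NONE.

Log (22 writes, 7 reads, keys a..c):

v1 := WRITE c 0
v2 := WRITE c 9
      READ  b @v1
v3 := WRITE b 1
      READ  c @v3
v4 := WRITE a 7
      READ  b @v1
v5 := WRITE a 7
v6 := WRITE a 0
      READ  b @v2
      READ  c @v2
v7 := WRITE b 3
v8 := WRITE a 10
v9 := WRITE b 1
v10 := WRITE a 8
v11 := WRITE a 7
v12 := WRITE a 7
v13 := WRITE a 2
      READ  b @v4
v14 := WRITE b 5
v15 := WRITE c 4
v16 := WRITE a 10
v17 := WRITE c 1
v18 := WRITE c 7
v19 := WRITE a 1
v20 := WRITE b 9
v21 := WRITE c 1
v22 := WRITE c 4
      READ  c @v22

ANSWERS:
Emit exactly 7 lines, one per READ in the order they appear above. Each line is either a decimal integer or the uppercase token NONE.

Answer: NONE
9
NONE
NONE
9
1
4

Derivation:
v1: WRITE c=0  (c history now [(1, 0)])
v2: WRITE c=9  (c history now [(1, 0), (2, 9)])
READ b @v1: history=[] -> no version <= 1 -> NONE
v3: WRITE b=1  (b history now [(3, 1)])
READ c @v3: history=[(1, 0), (2, 9)] -> pick v2 -> 9
v4: WRITE a=7  (a history now [(4, 7)])
READ b @v1: history=[(3, 1)] -> no version <= 1 -> NONE
v5: WRITE a=7  (a history now [(4, 7), (5, 7)])
v6: WRITE a=0  (a history now [(4, 7), (5, 7), (6, 0)])
READ b @v2: history=[(3, 1)] -> no version <= 2 -> NONE
READ c @v2: history=[(1, 0), (2, 9)] -> pick v2 -> 9
v7: WRITE b=3  (b history now [(3, 1), (7, 3)])
v8: WRITE a=10  (a history now [(4, 7), (5, 7), (6, 0), (8, 10)])
v9: WRITE b=1  (b history now [(3, 1), (7, 3), (9, 1)])
v10: WRITE a=8  (a history now [(4, 7), (5, 7), (6, 0), (8, 10), (10, 8)])
v11: WRITE a=7  (a history now [(4, 7), (5, 7), (6, 0), (8, 10), (10, 8), (11, 7)])
v12: WRITE a=7  (a history now [(4, 7), (5, 7), (6, 0), (8, 10), (10, 8), (11, 7), (12, 7)])
v13: WRITE a=2  (a history now [(4, 7), (5, 7), (6, 0), (8, 10), (10, 8), (11, 7), (12, 7), (13, 2)])
READ b @v4: history=[(3, 1), (7, 3), (9, 1)] -> pick v3 -> 1
v14: WRITE b=5  (b history now [(3, 1), (7, 3), (9, 1), (14, 5)])
v15: WRITE c=4  (c history now [(1, 0), (2, 9), (15, 4)])
v16: WRITE a=10  (a history now [(4, 7), (5, 7), (6, 0), (8, 10), (10, 8), (11, 7), (12, 7), (13, 2), (16, 10)])
v17: WRITE c=1  (c history now [(1, 0), (2, 9), (15, 4), (17, 1)])
v18: WRITE c=7  (c history now [(1, 0), (2, 9), (15, 4), (17, 1), (18, 7)])
v19: WRITE a=1  (a history now [(4, 7), (5, 7), (6, 0), (8, 10), (10, 8), (11, 7), (12, 7), (13, 2), (16, 10), (19, 1)])
v20: WRITE b=9  (b history now [(3, 1), (7, 3), (9, 1), (14, 5), (20, 9)])
v21: WRITE c=1  (c history now [(1, 0), (2, 9), (15, 4), (17, 1), (18, 7), (21, 1)])
v22: WRITE c=4  (c history now [(1, 0), (2, 9), (15, 4), (17, 1), (18, 7), (21, 1), (22, 4)])
READ c @v22: history=[(1, 0), (2, 9), (15, 4), (17, 1), (18, 7), (21, 1), (22, 4)] -> pick v22 -> 4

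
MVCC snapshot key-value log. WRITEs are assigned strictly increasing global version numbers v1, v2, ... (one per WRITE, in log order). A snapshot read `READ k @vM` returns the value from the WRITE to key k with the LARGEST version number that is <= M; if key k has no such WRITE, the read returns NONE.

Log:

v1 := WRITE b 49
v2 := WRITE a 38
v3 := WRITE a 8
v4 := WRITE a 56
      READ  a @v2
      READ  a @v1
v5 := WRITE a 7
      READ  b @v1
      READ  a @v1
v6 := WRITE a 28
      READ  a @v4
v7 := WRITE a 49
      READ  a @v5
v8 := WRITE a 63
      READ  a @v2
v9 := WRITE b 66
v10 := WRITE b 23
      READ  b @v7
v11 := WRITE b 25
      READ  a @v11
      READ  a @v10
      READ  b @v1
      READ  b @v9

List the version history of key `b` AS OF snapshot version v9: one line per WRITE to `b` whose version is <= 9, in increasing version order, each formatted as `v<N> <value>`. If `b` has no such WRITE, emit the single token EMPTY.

Scan writes for key=b with version <= 9:
  v1 WRITE b 49 -> keep
  v2 WRITE a 38 -> skip
  v3 WRITE a 8 -> skip
  v4 WRITE a 56 -> skip
  v5 WRITE a 7 -> skip
  v6 WRITE a 28 -> skip
  v7 WRITE a 49 -> skip
  v8 WRITE a 63 -> skip
  v9 WRITE b 66 -> keep
  v10 WRITE b 23 -> drop (> snap)
  v11 WRITE b 25 -> drop (> snap)
Collected: [(1, 49), (9, 66)]

Answer: v1 49
v9 66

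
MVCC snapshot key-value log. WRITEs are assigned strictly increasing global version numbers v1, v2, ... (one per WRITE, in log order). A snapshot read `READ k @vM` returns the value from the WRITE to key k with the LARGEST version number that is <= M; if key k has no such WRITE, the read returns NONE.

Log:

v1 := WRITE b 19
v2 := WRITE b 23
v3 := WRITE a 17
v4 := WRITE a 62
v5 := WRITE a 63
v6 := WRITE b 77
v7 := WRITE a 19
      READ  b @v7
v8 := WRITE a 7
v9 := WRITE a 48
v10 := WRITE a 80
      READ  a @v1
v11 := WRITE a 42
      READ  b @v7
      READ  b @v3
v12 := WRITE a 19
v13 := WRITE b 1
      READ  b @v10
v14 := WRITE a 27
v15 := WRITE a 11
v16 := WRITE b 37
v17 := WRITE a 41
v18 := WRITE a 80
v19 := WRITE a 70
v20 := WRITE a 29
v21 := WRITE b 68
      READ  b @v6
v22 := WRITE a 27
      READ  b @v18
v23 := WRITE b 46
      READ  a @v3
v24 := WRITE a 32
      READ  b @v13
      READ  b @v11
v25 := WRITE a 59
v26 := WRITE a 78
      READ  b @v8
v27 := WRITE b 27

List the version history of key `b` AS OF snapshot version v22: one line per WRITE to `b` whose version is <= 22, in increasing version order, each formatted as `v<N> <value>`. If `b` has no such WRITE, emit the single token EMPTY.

Answer: v1 19
v2 23
v6 77
v13 1
v16 37
v21 68

Derivation:
Scan writes for key=b with version <= 22:
  v1 WRITE b 19 -> keep
  v2 WRITE b 23 -> keep
  v3 WRITE a 17 -> skip
  v4 WRITE a 62 -> skip
  v5 WRITE a 63 -> skip
  v6 WRITE b 77 -> keep
  v7 WRITE a 19 -> skip
  v8 WRITE a 7 -> skip
  v9 WRITE a 48 -> skip
  v10 WRITE a 80 -> skip
  v11 WRITE a 42 -> skip
  v12 WRITE a 19 -> skip
  v13 WRITE b 1 -> keep
  v14 WRITE a 27 -> skip
  v15 WRITE a 11 -> skip
  v16 WRITE b 37 -> keep
  v17 WRITE a 41 -> skip
  v18 WRITE a 80 -> skip
  v19 WRITE a 70 -> skip
  v20 WRITE a 29 -> skip
  v21 WRITE b 68 -> keep
  v22 WRITE a 27 -> skip
  v23 WRITE b 46 -> drop (> snap)
  v24 WRITE a 32 -> skip
  v25 WRITE a 59 -> skip
  v26 WRITE a 78 -> skip
  v27 WRITE b 27 -> drop (> snap)
Collected: [(1, 19), (2, 23), (6, 77), (13, 1), (16, 37), (21, 68)]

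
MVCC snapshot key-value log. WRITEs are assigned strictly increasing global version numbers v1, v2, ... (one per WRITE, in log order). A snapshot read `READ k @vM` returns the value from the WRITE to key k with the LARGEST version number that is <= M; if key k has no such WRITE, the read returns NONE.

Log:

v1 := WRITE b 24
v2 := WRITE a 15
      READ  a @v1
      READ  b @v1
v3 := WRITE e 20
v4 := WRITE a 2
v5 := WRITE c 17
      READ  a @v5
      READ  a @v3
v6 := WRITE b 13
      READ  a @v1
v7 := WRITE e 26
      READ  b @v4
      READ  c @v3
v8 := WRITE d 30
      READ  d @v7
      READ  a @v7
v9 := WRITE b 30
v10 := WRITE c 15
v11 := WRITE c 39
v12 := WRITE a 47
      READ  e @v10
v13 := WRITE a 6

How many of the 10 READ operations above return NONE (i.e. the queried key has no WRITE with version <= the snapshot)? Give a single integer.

v1: WRITE b=24  (b history now [(1, 24)])
v2: WRITE a=15  (a history now [(2, 15)])
READ a @v1: history=[(2, 15)] -> no version <= 1 -> NONE
READ b @v1: history=[(1, 24)] -> pick v1 -> 24
v3: WRITE e=20  (e history now [(3, 20)])
v4: WRITE a=2  (a history now [(2, 15), (4, 2)])
v5: WRITE c=17  (c history now [(5, 17)])
READ a @v5: history=[(2, 15), (4, 2)] -> pick v4 -> 2
READ a @v3: history=[(2, 15), (4, 2)] -> pick v2 -> 15
v6: WRITE b=13  (b history now [(1, 24), (6, 13)])
READ a @v1: history=[(2, 15), (4, 2)] -> no version <= 1 -> NONE
v7: WRITE e=26  (e history now [(3, 20), (7, 26)])
READ b @v4: history=[(1, 24), (6, 13)] -> pick v1 -> 24
READ c @v3: history=[(5, 17)] -> no version <= 3 -> NONE
v8: WRITE d=30  (d history now [(8, 30)])
READ d @v7: history=[(8, 30)] -> no version <= 7 -> NONE
READ a @v7: history=[(2, 15), (4, 2)] -> pick v4 -> 2
v9: WRITE b=30  (b history now [(1, 24), (6, 13), (9, 30)])
v10: WRITE c=15  (c history now [(5, 17), (10, 15)])
v11: WRITE c=39  (c history now [(5, 17), (10, 15), (11, 39)])
v12: WRITE a=47  (a history now [(2, 15), (4, 2), (12, 47)])
READ e @v10: history=[(3, 20), (7, 26)] -> pick v7 -> 26
v13: WRITE a=6  (a history now [(2, 15), (4, 2), (12, 47), (13, 6)])
Read results in order: ['NONE', '24', '2', '15', 'NONE', '24', 'NONE', 'NONE', '2', '26']
NONE count = 4

Answer: 4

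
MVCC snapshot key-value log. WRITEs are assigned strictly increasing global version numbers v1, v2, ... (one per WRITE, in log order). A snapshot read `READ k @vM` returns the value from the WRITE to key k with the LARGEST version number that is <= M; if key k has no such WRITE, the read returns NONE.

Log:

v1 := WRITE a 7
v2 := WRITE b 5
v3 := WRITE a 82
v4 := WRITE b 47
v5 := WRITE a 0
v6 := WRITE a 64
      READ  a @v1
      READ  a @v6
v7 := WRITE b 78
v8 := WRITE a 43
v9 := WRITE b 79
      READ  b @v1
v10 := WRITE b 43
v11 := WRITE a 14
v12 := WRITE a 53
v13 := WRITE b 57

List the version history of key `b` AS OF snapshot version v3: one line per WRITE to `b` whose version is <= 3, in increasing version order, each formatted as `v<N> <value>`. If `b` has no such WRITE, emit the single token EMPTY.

Scan writes for key=b with version <= 3:
  v1 WRITE a 7 -> skip
  v2 WRITE b 5 -> keep
  v3 WRITE a 82 -> skip
  v4 WRITE b 47 -> drop (> snap)
  v5 WRITE a 0 -> skip
  v6 WRITE a 64 -> skip
  v7 WRITE b 78 -> drop (> snap)
  v8 WRITE a 43 -> skip
  v9 WRITE b 79 -> drop (> snap)
  v10 WRITE b 43 -> drop (> snap)
  v11 WRITE a 14 -> skip
  v12 WRITE a 53 -> skip
  v13 WRITE b 57 -> drop (> snap)
Collected: [(2, 5)]

Answer: v2 5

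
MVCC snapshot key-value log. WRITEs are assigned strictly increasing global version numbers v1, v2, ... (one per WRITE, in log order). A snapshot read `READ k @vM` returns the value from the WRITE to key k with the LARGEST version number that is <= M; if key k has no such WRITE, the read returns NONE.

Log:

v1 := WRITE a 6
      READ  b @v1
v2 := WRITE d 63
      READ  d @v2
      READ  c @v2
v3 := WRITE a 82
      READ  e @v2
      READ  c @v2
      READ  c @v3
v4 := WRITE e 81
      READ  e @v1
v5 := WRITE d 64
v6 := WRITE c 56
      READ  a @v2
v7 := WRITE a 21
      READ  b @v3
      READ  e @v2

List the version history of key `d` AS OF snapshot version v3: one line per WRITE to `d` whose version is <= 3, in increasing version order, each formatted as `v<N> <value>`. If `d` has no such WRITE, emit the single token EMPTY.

Scan writes for key=d with version <= 3:
  v1 WRITE a 6 -> skip
  v2 WRITE d 63 -> keep
  v3 WRITE a 82 -> skip
  v4 WRITE e 81 -> skip
  v5 WRITE d 64 -> drop (> snap)
  v6 WRITE c 56 -> skip
  v7 WRITE a 21 -> skip
Collected: [(2, 63)]

Answer: v2 63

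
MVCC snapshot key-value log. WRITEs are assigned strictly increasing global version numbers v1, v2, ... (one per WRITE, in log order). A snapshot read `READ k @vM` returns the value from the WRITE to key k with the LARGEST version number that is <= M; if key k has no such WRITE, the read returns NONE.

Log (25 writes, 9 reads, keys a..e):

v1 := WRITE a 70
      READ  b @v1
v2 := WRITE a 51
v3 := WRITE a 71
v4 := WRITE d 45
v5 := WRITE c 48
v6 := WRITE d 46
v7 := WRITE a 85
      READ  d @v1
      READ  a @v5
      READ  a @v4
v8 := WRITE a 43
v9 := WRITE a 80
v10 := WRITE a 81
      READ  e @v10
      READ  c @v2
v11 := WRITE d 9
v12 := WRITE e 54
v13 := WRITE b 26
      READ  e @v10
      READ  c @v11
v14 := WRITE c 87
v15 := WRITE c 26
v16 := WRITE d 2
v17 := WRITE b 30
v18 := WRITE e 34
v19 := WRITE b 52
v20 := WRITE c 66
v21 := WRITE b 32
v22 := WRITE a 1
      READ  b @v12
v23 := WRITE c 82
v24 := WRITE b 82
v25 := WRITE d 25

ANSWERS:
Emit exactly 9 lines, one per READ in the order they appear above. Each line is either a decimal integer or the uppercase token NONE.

v1: WRITE a=70  (a history now [(1, 70)])
READ b @v1: history=[] -> no version <= 1 -> NONE
v2: WRITE a=51  (a history now [(1, 70), (2, 51)])
v3: WRITE a=71  (a history now [(1, 70), (2, 51), (3, 71)])
v4: WRITE d=45  (d history now [(4, 45)])
v5: WRITE c=48  (c history now [(5, 48)])
v6: WRITE d=46  (d history now [(4, 45), (6, 46)])
v7: WRITE a=85  (a history now [(1, 70), (2, 51), (3, 71), (7, 85)])
READ d @v1: history=[(4, 45), (6, 46)] -> no version <= 1 -> NONE
READ a @v5: history=[(1, 70), (2, 51), (3, 71), (7, 85)] -> pick v3 -> 71
READ a @v4: history=[(1, 70), (2, 51), (3, 71), (7, 85)] -> pick v3 -> 71
v8: WRITE a=43  (a history now [(1, 70), (2, 51), (3, 71), (7, 85), (8, 43)])
v9: WRITE a=80  (a history now [(1, 70), (2, 51), (3, 71), (7, 85), (8, 43), (9, 80)])
v10: WRITE a=81  (a history now [(1, 70), (2, 51), (3, 71), (7, 85), (8, 43), (9, 80), (10, 81)])
READ e @v10: history=[] -> no version <= 10 -> NONE
READ c @v2: history=[(5, 48)] -> no version <= 2 -> NONE
v11: WRITE d=9  (d history now [(4, 45), (6, 46), (11, 9)])
v12: WRITE e=54  (e history now [(12, 54)])
v13: WRITE b=26  (b history now [(13, 26)])
READ e @v10: history=[(12, 54)] -> no version <= 10 -> NONE
READ c @v11: history=[(5, 48)] -> pick v5 -> 48
v14: WRITE c=87  (c history now [(5, 48), (14, 87)])
v15: WRITE c=26  (c history now [(5, 48), (14, 87), (15, 26)])
v16: WRITE d=2  (d history now [(4, 45), (6, 46), (11, 9), (16, 2)])
v17: WRITE b=30  (b history now [(13, 26), (17, 30)])
v18: WRITE e=34  (e history now [(12, 54), (18, 34)])
v19: WRITE b=52  (b history now [(13, 26), (17, 30), (19, 52)])
v20: WRITE c=66  (c history now [(5, 48), (14, 87), (15, 26), (20, 66)])
v21: WRITE b=32  (b history now [(13, 26), (17, 30), (19, 52), (21, 32)])
v22: WRITE a=1  (a history now [(1, 70), (2, 51), (3, 71), (7, 85), (8, 43), (9, 80), (10, 81), (22, 1)])
READ b @v12: history=[(13, 26), (17, 30), (19, 52), (21, 32)] -> no version <= 12 -> NONE
v23: WRITE c=82  (c history now [(5, 48), (14, 87), (15, 26), (20, 66), (23, 82)])
v24: WRITE b=82  (b history now [(13, 26), (17, 30), (19, 52), (21, 32), (24, 82)])
v25: WRITE d=25  (d history now [(4, 45), (6, 46), (11, 9), (16, 2), (25, 25)])

Answer: NONE
NONE
71
71
NONE
NONE
NONE
48
NONE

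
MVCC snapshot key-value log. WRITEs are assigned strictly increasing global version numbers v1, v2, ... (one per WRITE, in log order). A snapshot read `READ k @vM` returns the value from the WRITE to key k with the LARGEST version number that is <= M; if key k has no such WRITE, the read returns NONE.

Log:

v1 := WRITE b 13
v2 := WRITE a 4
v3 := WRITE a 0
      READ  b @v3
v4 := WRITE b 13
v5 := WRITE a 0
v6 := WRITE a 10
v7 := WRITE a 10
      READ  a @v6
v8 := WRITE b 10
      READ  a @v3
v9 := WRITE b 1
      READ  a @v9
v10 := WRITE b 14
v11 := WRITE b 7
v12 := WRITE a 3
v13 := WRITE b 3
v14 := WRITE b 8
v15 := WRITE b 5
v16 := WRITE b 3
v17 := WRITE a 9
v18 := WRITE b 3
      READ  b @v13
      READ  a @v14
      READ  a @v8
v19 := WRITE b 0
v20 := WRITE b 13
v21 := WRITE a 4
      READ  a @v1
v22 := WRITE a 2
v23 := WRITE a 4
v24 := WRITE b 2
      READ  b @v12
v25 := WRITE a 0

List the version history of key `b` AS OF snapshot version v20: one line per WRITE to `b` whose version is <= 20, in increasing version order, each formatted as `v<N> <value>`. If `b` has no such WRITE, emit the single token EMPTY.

Scan writes for key=b with version <= 20:
  v1 WRITE b 13 -> keep
  v2 WRITE a 4 -> skip
  v3 WRITE a 0 -> skip
  v4 WRITE b 13 -> keep
  v5 WRITE a 0 -> skip
  v6 WRITE a 10 -> skip
  v7 WRITE a 10 -> skip
  v8 WRITE b 10 -> keep
  v9 WRITE b 1 -> keep
  v10 WRITE b 14 -> keep
  v11 WRITE b 7 -> keep
  v12 WRITE a 3 -> skip
  v13 WRITE b 3 -> keep
  v14 WRITE b 8 -> keep
  v15 WRITE b 5 -> keep
  v16 WRITE b 3 -> keep
  v17 WRITE a 9 -> skip
  v18 WRITE b 3 -> keep
  v19 WRITE b 0 -> keep
  v20 WRITE b 13 -> keep
  v21 WRITE a 4 -> skip
  v22 WRITE a 2 -> skip
  v23 WRITE a 4 -> skip
  v24 WRITE b 2 -> drop (> snap)
  v25 WRITE a 0 -> skip
Collected: [(1, 13), (4, 13), (8, 10), (9, 1), (10, 14), (11, 7), (13, 3), (14, 8), (15, 5), (16, 3), (18, 3), (19, 0), (20, 13)]

Answer: v1 13
v4 13
v8 10
v9 1
v10 14
v11 7
v13 3
v14 8
v15 5
v16 3
v18 3
v19 0
v20 13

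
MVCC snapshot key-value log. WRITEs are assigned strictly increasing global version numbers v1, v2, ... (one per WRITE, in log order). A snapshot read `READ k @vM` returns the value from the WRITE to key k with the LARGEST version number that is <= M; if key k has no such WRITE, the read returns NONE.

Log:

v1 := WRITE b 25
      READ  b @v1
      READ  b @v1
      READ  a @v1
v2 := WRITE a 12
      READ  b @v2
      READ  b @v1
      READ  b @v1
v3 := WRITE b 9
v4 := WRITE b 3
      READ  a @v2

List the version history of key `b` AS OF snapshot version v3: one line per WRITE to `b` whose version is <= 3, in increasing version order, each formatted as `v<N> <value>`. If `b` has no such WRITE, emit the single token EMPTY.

Scan writes for key=b with version <= 3:
  v1 WRITE b 25 -> keep
  v2 WRITE a 12 -> skip
  v3 WRITE b 9 -> keep
  v4 WRITE b 3 -> drop (> snap)
Collected: [(1, 25), (3, 9)]

Answer: v1 25
v3 9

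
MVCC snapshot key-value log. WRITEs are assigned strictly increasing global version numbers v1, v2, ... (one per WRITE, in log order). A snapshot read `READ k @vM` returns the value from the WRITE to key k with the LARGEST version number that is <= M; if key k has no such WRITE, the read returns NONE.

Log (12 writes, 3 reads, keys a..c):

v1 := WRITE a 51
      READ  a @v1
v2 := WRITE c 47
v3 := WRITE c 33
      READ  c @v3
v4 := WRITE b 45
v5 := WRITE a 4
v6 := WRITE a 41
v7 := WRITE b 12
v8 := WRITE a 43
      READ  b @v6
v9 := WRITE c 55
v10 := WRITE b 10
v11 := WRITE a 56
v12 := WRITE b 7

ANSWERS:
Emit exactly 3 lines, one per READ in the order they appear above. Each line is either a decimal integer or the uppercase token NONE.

Answer: 51
33
45

Derivation:
v1: WRITE a=51  (a history now [(1, 51)])
READ a @v1: history=[(1, 51)] -> pick v1 -> 51
v2: WRITE c=47  (c history now [(2, 47)])
v3: WRITE c=33  (c history now [(2, 47), (3, 33)])
READ c @v3: history=[(2, 47), (3, 33)] -> pick v3 -> 33
v4: WRITE b=45  (b history now [(4, 45)])
v5: WRITE a=4  (a history now [(1, 51), (5, 4)])
v6: WRITE a=41  (a history now [(1, 51), (5, 4), (6, 41)])
v7: WRITE b=12  (b history now [(4, 45), (7, 12)])
v8: WRITE a=43  (a history now [(1, 51), (5, 4), (6, 41), (8, 43)])
READ b @v6: history=[(4, 45), (7, 12)] -> pick v4 -> 45
v9: WRITE c=55  (c history now [(2, 47), (3, 33), (9, 55)])
v10: WRITE b=10  (b history now [(4, 45), (7, 12), (10, 10)])
v11: WRITE a=56  (a history now [(1, 51), (5, 4), (6, 41), (8, 43), (11, 56)])
v12: WRITE b=7  (b history now [(4, 45), (7, 12), (10, 10), (12, 7)])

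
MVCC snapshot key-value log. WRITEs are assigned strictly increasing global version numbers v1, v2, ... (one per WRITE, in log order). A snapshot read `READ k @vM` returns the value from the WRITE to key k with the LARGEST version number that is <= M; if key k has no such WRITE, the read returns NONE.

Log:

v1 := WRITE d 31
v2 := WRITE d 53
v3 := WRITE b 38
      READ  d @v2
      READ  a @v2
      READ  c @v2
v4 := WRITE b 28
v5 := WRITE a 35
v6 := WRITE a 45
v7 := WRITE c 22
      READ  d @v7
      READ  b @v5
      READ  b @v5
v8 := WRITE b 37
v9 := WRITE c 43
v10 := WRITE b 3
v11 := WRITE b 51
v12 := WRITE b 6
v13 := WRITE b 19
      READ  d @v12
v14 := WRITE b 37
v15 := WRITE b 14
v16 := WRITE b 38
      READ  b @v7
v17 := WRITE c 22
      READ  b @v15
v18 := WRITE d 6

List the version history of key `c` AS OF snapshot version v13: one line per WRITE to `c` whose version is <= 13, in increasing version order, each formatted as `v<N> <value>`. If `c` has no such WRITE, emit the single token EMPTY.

Answer: v7 22
v9 43

Derivation:
Scan writes for key=c with version <= 13:
  v1 WRITE d 31 -> skip
  v2 WRITE d 53 -> skip
  v3 WRITE b 38 -> skip
  v4 WRITE b 28 -> skip
  v5 WRITE a 35 -> skip
  v6 WRITE a 45 -> skip
  v7 WRITE c 22 -> keep
  v8 WRITE b 37 -> skip
  v9 WRITE c 43 -> keep
  v10 WRITE b 3 -> skip
  v11 WRITE b 51 -> skip
  v12 WRITE b 6 -> skip
  v13 WRITE b 19 -> skip
  v14 WRITE b 37 -> skip
  v15 WRITE b 14 -> skip
  v16 WRITE b 38 -> skip
  v17 WRITE c 22 -> drop (> snap)
  v18 WRITE d 6 -> skip
Collected: [(7, 22), (9, 43)]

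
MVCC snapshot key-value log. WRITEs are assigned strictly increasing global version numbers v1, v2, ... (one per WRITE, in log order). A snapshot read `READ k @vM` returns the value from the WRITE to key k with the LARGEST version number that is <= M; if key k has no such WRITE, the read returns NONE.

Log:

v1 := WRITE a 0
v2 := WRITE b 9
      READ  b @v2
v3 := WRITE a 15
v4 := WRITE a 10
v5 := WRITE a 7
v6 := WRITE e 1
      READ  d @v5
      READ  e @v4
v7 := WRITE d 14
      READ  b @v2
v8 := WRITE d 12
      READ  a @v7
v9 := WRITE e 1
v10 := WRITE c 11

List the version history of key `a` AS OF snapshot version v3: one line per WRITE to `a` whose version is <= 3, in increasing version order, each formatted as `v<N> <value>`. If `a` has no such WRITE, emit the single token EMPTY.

Scan writes for key=a with version <= 3:
  v1 WRITE a 0 -> keep
  v2 WRITE b 9 -> skip
  v3 WRITE a 15 -> keep
  v4 WRITE a 10 -> drop (> snap)
  v5 WRITE a 7 -> drop (> snap)
  v6 WRITE e 1 -> skip
  v7 WRITE d 14 -> skip
  v8 WRITE d 12 -> skip
  v9 WRITE e 1 -> skip
  v10 WRITE c 11 -> skip
Collected: [(1, 0), (3, 15)]

Answer: v1 0
v3 15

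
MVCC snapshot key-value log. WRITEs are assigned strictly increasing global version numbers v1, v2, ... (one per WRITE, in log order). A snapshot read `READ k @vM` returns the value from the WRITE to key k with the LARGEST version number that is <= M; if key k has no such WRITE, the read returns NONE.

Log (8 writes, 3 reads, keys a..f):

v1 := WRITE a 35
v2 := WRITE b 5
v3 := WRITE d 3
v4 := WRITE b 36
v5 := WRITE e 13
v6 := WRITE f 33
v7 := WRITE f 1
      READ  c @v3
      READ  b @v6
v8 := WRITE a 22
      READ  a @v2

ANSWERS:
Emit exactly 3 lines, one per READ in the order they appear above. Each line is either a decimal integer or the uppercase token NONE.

Answer: NONE
36
35

Derivation:
v1: WRITE a=35  (a history now [(1, 35)])
v2: WRITE b=5  (b history now [(2, 5)])
v3: WRITE d=3  (d history now [(3, 3)])
v4: WRITE b=36  (b history now [(2, 5), (4, 36)])
v5: WRITE e=13  (e history now [(5, 13)])
v6: WRITE f=33  (f history now [(6, 33)])
v7: WRITE f=1  (f history now [(6, 33), (7, 1)])
READ c @v3: history=[] -> no version <= 3 -> NONE
READ b @v6: history=[(2, 5), (4, 36)] -> pick v4 -> 36
v8: WRITE a=22  (a history now [(1, 35), (8, 22)])
READ a @v2: history=[(1, 35), (8, 22)] -> pick v1 -> 35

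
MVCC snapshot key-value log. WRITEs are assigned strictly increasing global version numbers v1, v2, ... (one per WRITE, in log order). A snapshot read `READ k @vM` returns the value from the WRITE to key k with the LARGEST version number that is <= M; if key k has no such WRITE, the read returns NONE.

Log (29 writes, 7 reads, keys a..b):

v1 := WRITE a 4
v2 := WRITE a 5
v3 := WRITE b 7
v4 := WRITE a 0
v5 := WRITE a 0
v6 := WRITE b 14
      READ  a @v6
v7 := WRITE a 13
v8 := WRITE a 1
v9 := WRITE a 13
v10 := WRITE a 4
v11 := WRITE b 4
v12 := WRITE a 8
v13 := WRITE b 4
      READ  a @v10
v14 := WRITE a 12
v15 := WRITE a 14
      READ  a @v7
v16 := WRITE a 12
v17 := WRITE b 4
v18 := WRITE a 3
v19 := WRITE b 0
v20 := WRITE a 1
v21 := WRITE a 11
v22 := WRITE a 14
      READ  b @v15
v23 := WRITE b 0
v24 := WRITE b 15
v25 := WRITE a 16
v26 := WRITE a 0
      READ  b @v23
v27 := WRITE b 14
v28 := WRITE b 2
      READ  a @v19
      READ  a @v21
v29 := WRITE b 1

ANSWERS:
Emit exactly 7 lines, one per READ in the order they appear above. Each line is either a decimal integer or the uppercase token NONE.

Answer: 0
4
13
4
0
3
11

Derivation:
v1: WRITE a=4  (a history now [(1, 4)])
v2: WRITE a=5  (a history now [(1, 4), (2, 5)])
v3: WRITE b=7  (b history now [(3, 7)])
v4: WRITE a=0  (a history now [(1, 4), (2, 5), (4, 0)])
v5: WRITE a=0  (a history now [(1, 4), (2, 5), (4, 0), (5, 0)])
v6: WRITE b=14  (b history now [(3, 7), (6, 14)])
READ a @v6: history=[(1, 4), (2, 5), (4, 0), (5, 0)] -> pick v5 -> 0
v7: WRITE a=13  (a history now [(1, 4), (2, 5), (4, 0), (5, 0), (7, 13)])
v8: WRITE a=1  (a history now [(1, 4), (2, 5), (4, 0), (5, 0), (7, 13), (8, 1)])
v9: WRITE a=13  (a history now [(1, 4), (2, 5), (4, 0), (5, 0), (7, 13), (8, 1), (9, 13)])
v10: WRITE a=4  (a history now [(1, 4), (2, 5), (4, 0), (5, 0), (7, 13), (8, 1), (9, 13), (10, 4)])
v11: WRITE b=4  (b history now [(3, 7), (6, 14), (11, 4)])
v12: WRITE a=8  (a history now [(1, 4), (2, 5), (4, 0), (5, 0), (7, 13), (8, 1), (9, 13), (10, 4), (12, 8)])
v13: WRITE b=4  (b history now [(3, 7), (6, 14), (11, 4), (13, 4)])
READ a @v10: history=[(1, 4), (2, 5), (4, 0), (5, 0), (7, 13), (8, 1), (9, 13), (10, 4), (12, 8)] -> pick v10 -> 4
v14: WRITE a=12  (a history now [(1, 4), (2, 5), (4, 0), (5, 0), (7, 13), (8, 1), (9, 13), (10, 4), (12, 8), (14, 12)])
v15: WRITE a=14  (a history now [(1, 4), (2, 5), (4, 0), (5, 0), (7, 13), (8, 1), (9, 13), (10, 4), (12, 8), (14, 12), (15, 14)])
READ a @v7: history=[(1, 4), (2, 5), (4, 0), (5, 0), (7, 13), (8, 1), (9, 13), (10, 4), (12, 8), (14, 12), (15, 14)] -> pick v7 -> 13
v16: WRITE a=12  (a history now [(1, 4), (2, 5), (4, 0), (5, 0), (7, 13), (8, 1), (9, 13), (10, 4), (12, 8), (14, 12), (15, 14), (16, 12)])
v17: WRITE b=4  (b history now [(3, 7), (6, 14), (11, 4), (13, 4), (17, 4)])
v18: WRITE a=3  (a history now [(1, 4), (2, 5), (4, 0), (5, 0), (7, 13), (8, 1), (9, 13), (10, 4), (12, 8), (14, 12), (15, 14), (16, 12), (18, 3)])
v19: WRITE b=0  (b history now [(3, 7), (6, 14), (11, 4), (13, 4), (17, 4), (19, 0)])
v20: WRITE a=1  (a history now [(1, 4), (2, 5), (4, 0), (5, 0), (7, 13), (8, 1), (9, 13), (10, 4), (12, 8), (14, 12), (15, 14), (16, 12), (18, 3), (20, 1)])
v21: WRITE a=11  (a history now [(1, 4), (2, 5), (4, 0), (5, 0), (7, 13), (8, 1), (9, 13), (10, 4), (12, 8), (14, 12), (15, 14), (16, 12), (18, 3), (20, 1), (21, 11)])
v22: WRITE a=14  (a history now [(1, 4), (2, 5), (4, 0), (5, 0), (7, 13), (8, 1), (9, 13), (10, 4), (12, 8), (14, 12), (15, 14), (16, 12), (18, 3), (20, 1), (21, 11), (22, 14)])
READ b @v15: history=[(3, 7), (6, 14), (11, 4), (13, 4), (17, 4), (19, 0)] -> pick v13 -> 4
v23: WRITE b=0  (b history now [(3, 7), (6, 14), (11, 4), (13, 4), (17, 4), (19, 0), (23, 0)])
v24: WRITE b=15  (b history now [(3, 7), (6, 14), (11, 4), (13, 4), (17, 4), (19, 0), (23, 0), (24, 15)])
v25: WRITE a=16  (a history now [(1, 4), (2, 5), (4, 0), (5, 0), (7, 13), (8, 1), (9, 13), (10, 4), (12, 8), (14, 12), (15, 14), (16, 12), (18, 3), (20, 1), (21, 11), (22, 14), (25, 16)])
v26: WRITE a=0  (a history now [(1, 4), (2, 5), (4, 0), (5, 0), (7, 13), (8, 1), (9, 13), (10, 4), (12, 8), (14, 12), (15, 14), (16, 12), (18, 3), (20, 1), (21, 11), (22, 14), (25, 16), (26, 0)])
READ b @v23: history=[(3, 7), (6, 14), (11, 4), (13, 4), (17, 4), (19, 0), (23, 0), (24, 15)] -> pick v23 -> 0
v27: WRITE b=14  (b history now [(3, 7), (6, 14), (11, 4), (13, 4), (17, 4), (19, 0), (23, 0), (24, 15), (27, 14)])
v28: WRITE b=2  (b history now [(3, 7), (6, 14), (11, 4), (13, 4), (17, 4), (19, 0), (23, 0), (24, 15), (27, 14), (28, 2)])
READ a @v19: history=[(1, 4), (2, 5), (4, 0), (5, 0), (7, 13), (8, 1), (9, 13), (10, 4), (12, 8), (14, 12), (15, 14), (16, 12), (18, 3), (20, 1), (21, 11), (22, 14), (25, 16), (26, 0)] -> pick v18 -> 3
READ a @v21: history=[(1, 4), (2, 5), (4, 0), (5, 0), (7, 13), (8, 1), (9, 13), (10, 4), (12, 8), (14, 12), (15, 14), (16, 12), (18, 3), (20, 1), (21, 11), (22, 14), (25, 16), (26, 0)] -> pick v21 -> 11
v29: WRITE b=1  (b history now [(3, 7), (6, 14), (11, 4), (13, 4), (17, 4), (19, 0), (23, 0), (24, 15), (27, 14), (28, 2), (29, 1)])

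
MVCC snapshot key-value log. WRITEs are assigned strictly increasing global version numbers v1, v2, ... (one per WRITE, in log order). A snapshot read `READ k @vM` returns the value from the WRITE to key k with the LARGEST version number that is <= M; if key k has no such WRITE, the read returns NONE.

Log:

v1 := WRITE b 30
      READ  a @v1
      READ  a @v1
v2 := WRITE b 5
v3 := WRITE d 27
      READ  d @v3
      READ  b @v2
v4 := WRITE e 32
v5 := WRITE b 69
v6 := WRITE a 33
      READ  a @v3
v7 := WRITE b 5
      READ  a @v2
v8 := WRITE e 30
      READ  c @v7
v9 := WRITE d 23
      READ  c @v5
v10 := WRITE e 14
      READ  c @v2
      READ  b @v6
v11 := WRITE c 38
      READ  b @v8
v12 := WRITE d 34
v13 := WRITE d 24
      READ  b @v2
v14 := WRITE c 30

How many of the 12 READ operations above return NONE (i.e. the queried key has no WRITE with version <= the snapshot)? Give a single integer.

Answer: 7

Derivation:
v1: WRITE b=30  (b history now [(1, 30)])
READ a @v1: history=[] -> no version <= 1 -> NONE
READ a @v1: history=[] -> no version <= 1 -> NONE
v2: WRITE b=5  (b history now [(1, 30), (2, 5)])
v3: WRITE d=27  (d history now [(3, 27)])
READ d @v3: history=[(3, 27)] -> pick v3 -> 27
READ b @v2: history=[(1, 30), (2, 5)] -> pick v2 -> 5
v4: WRITE e=32  (e history now [(4, 32)])
v5: WRITE b=69  (b history now [(1, 30), (2, 5), (5, 69)])
v6: WRITE a=33  (a history now [(6, 33)])
READ a @v3: history=[(6, 33)] -> no version <= 3 -> NONE
v7: WRITE b=5  (b history now [(1, 30), (2, 5), (5, 69), (7, 5)])
READ a @v2: history=[(6, 33)] -> no version <= 2 -> NONE
v8: WRITE e=30  (e history now [(4, 32), (8, 30)])
READ c @v7: history=[] -> no version <= 7 -> NONE
v9: WRITE d=23  (d history now [(3, 27), (9, 23)])
READ c @v5: history=[] -> no version <= 5 -> NONE
v10: WRITE e=14  (e history now [(4, 32), (8, 30), (10, 14)])
READ c @v2: history=[] -> no version <= 2 -> NONE
READ b @v6: history=[(1, 30), (2, 5), (5, 69), (7, 5)] -> pick v5 -> 69
v11: WRITE c=38  (c history now [(11, 38)])
READ b @v8: history=[(1, 30), (2, 5), (5, 69), (7, 5)] -> pick v7 -> 5
v12: WRITE d=34  (d history now [(3, 27), (9, 23), (12, 34)])
v13: WRITE d=24  (d history now [(3, 27), (9, 23), (12, 34), (13, 24)])
READ b @v2: history=[(1, 30), (2, 5), (5, 69), (7, 5)] -> pick v2 -> 5
v14: WRITE c=30  (c history now [(11, 38), (14, 30)])
Read results in order: ['NONE', 'NONE', '27', '5', 'NONE', 'NONE', 'NONE', 'NONE', 'NONE', '69', '5', '5']
NONE count = 7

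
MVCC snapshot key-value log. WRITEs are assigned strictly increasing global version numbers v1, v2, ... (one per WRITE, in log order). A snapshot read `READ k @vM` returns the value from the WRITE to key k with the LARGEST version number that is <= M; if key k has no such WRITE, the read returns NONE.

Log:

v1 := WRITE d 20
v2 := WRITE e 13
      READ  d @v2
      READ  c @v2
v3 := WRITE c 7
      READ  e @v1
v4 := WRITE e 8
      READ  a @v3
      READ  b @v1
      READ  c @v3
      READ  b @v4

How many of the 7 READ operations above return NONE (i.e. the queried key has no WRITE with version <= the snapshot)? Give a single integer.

v1: WRITE d=20  (d history now [(1, 20)])
v2: WRITE e=13  (e history now [(2, 13)])
READ d @v2: history=[(1, 20)] -> pick v1 -> 20
READ c @v2: history=[] -> no version <= 2 -> NONE
v3: WRITE c=7  (c history now [(3, 7)])
READ e @v1: history=[(2, 13)] -> no version <= 1 -> NONE
v4: WRITE e=8  (e history now [(2, 13), (4, 8)])
READ a @v3: history=[] -> no version <= 3 -> NONE
READ b @v1: history=[] -> no version <= 1 -> NONE
READ c @v3: history=[(3, 7)] -> pick v3 -> 7
READ b @v4: history=[] -> no version <= 4 -> NONE
Read results in order: ['20', 'NONE', 'NONE', 'NONE', 'NONE', '7', 'NONE']
NONE count = 5

Answer: 5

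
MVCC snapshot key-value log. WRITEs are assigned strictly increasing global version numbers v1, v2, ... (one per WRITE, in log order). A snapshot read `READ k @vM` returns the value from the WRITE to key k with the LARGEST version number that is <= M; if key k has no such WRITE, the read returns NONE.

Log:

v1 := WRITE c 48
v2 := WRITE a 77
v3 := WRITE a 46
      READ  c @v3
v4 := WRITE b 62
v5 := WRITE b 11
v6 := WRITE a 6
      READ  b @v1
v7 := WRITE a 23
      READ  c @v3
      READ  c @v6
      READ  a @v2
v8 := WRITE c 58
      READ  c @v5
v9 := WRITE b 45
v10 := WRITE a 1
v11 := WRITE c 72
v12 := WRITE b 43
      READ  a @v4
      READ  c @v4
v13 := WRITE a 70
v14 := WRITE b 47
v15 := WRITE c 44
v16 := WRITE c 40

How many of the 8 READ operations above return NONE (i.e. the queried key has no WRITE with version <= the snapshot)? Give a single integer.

v1: WRITE c=48  (c history now [(1, 48)])
v2: WRITE a=77  (a history now [(2, 77)])
v3: WRITE a=46  (a history now [(2, 77), (3, 46)])
READ c @v3: history=[(1, 48)] -> pick v1 -> 48
v4: WRITE b=62  (b history now [(4, 62)])
v5: WRITE b=11  (b history now [(4, 62), (5, 11)])
v6: WRITE a=6  (a history now [(2, 77), (3, 46), (6, 6)])
READ b @v1: history=[(4, 62), (5, 11)] -> no version <= 1 -> NONE
v7: WRITE a=23  (a history now [(2, 77), (3, 46), (6, 6), (7, 23)])
READ c @v3: history=[(1, 48)] -> pick v1 -> 48
READ c @v6: history=[(1, 48)] -> pick v1 -> 48
READ a @v2: history=[(2, 77), (3, 46), (6, 6), (7, 23)] -> pick v2 -> 77
v8: WRITE c=58  (c history now [(1, 48), (8, 58)])
READ c @v5: history=[(1, 48), (8, 58)] -> pick v1 -> 48
v9: WRITE b=45  (b history now [(4, 62), (5, 11), (9, 45)])
v10: WRITE a=1  (a history now [(2, 77), (3, 46), (6, 6), (7, 23), (10, 1)])
v11: WRITE c=72  (c history now [(1, 48), (8, 58), (11, 72)])
v12: WRITE b=43  (b history now [(4, 62), (5, 11), (9, 45), (12, 43)])
READ a @v4: history=[(2, 77), (3, 46), (6, 6), (7, 23), (10, 1)] -> pick v3 -> 46
READ c @v4: history=[(1, 48), (8, 58), (11, 72)] -> pick v1 -> 48
v13: WRITE a=70  (a history now [(2, 77), (3, 46), (6, 6), (7, 23), (10, 1), (13, 70)])
v14: WRITE b=47  (b history now [(4, 62), (5, 11), (9, 45), (12, 43), (14, 47)])
v15: WRITE c=44  (c history now [(1, 48), (8, 58), (11, 72), (15, 44)])
v16: WRITE c=40  (c history now [(1, 48), (8, 58), (11, 72), (15, 44), (16, 40)])
Read results in order: ['48', 'NONE', '48', '48', '77', '48', '46', '48']
NONE count = 1

Answer: 1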